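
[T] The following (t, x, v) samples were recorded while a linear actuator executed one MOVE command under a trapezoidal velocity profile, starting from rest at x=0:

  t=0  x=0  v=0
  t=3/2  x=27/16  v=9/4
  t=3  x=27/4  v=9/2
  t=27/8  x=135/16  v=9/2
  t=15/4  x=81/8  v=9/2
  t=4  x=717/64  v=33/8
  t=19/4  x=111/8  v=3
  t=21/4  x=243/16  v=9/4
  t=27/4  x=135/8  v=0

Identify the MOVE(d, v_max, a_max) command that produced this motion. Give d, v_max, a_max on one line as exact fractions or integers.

d=135/8 v_max=9/2 a_max=3/2

final state: t=27/4, x=135/8, v=0 → d = 135/8
a_max = (9/4−0)/(3/2−0) = 3/2
max v = 9/2 over t∈[3,15/4] → v_max = 9/2
check: 9/2·(3+3/4) = 135/8 ✓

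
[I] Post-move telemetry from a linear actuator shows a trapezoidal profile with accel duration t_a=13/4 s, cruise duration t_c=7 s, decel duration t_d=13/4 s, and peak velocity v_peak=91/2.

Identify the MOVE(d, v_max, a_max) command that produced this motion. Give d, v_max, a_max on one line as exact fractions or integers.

a_max = (91/2)/(13/4) = 14
d_a = ½·91/2·13/4 = 1183/16; d_c = 91/2·7 = 637/2
d = 2·1183/16 + 637/2 = 3731/8
t_c = 7 > 0 ⇒ limit active, v_max = 91/2

d=3731/8 v_max=91/2 a_max=14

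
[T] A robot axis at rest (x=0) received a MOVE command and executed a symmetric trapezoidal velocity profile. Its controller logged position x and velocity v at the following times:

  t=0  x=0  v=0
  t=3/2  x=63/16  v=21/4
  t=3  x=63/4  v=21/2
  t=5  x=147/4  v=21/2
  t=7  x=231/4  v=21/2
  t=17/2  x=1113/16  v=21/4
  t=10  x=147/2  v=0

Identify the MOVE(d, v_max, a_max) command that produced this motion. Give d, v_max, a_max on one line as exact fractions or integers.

final state: t=10, x=147/2, v=0 → d = 147/2
a_max = (21/4−0)/(3/2−0) = 7/2
max v = 21/2 over t∈[3,7] → v_max = 21/2
check: 21/2·(3+4) = 147/2 ✓

d=147/2 v_max=21/2 a_max=7/2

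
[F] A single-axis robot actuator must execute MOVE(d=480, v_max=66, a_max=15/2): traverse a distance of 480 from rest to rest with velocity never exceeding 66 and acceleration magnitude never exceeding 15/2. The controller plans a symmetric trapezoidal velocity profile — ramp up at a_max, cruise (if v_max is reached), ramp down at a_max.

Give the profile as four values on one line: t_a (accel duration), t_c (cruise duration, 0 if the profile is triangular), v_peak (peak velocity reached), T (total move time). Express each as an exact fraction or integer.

v_max²/a_max = 66²/(15/2) = 2904/5
480 < 2904/5 → triangular
v_peak = √(480·15/2) = √3600 = 60
t_a = 60/(15/2) = 8; t_c = 0
T = 2·8 = 16

t_a=8 t_c=0 v_peak=60 T=16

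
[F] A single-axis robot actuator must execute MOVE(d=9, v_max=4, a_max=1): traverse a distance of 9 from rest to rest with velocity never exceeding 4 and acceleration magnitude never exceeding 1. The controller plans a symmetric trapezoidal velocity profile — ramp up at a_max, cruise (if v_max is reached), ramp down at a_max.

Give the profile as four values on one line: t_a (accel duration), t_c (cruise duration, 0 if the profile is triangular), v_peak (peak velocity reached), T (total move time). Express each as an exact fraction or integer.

v_max²/a_max = 4²/1 = 16
9 < 16 ⇒ no cruise
v_peak = √(9·1) = √9 = 3
t_a = 3/1 = 3; t_c = 0
T = 2·3 = 6

t_a=3 t_c=0 v_peak=3 T=6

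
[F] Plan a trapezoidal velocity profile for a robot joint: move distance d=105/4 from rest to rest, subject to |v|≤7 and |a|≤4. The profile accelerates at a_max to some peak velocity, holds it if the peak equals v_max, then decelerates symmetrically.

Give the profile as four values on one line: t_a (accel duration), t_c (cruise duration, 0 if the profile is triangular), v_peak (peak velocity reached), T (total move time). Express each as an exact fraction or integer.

t_a=7/4 t_c=2 v_peak=7 T=11/2

vₘ²/aₘ = 7²/4 = 49/4
105/4 ≥ 49/4 → trapezoidal
t_a = 7/4; v_peak = 7
d_cruise = 105/4 − 49/4 = 14; t_c = 14/7 = 2
T = 2·7/4 + 2 = 11/2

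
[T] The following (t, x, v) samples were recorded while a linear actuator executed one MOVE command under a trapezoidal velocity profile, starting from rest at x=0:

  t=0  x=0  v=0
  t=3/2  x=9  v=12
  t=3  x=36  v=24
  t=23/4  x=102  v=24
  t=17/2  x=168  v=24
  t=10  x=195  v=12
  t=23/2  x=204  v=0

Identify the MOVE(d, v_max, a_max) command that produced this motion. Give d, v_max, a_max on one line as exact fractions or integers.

d=204 v_max=24 a_max=8

final state: t=23/2, x=204, v=0 → d = 204
a_max = (12−0)/(3/2−0) = 8
max v = 24 over t∈[3,17/2] → v_max = 24
check: 24·(3+11/2) = 204 ✓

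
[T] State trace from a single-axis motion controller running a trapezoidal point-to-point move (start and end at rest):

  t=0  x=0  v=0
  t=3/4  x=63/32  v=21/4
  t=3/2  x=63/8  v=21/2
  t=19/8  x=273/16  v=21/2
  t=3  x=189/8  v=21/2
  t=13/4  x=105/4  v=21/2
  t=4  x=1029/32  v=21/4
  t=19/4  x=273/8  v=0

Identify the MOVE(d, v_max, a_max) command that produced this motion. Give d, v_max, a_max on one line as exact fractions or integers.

final state: t=19/4, x=273/8, v=0 → d = 273/8
a_max = (21/4−0)/(3/4−0) = 7
max v = 21/2 over t∈[3/2,13/4] → v_max = 21/2
check: 21/2·(3/2+7/4) = 273/8 ✓

d=273/8 v_max=21/2 a_max=7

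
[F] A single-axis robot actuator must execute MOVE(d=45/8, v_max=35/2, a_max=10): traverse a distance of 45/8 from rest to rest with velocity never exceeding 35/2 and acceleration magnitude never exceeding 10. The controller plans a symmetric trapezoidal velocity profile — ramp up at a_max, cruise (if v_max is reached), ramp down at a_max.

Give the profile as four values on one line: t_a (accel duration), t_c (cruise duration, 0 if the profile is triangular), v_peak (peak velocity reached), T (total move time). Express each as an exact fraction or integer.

t_a=3/4 t_c=0 v_peak=15/2 T=3/2

vₘ²/aₘ = (35/2)²/10 = 245/8
45/8 < 245/8 ⇒ no cruise
v_peak = √(45/8·10) = √(225/4) = 15/2
t_a = (15/2)/10 = 3/4; t_c = 0
T = 2·3/4 = 3/2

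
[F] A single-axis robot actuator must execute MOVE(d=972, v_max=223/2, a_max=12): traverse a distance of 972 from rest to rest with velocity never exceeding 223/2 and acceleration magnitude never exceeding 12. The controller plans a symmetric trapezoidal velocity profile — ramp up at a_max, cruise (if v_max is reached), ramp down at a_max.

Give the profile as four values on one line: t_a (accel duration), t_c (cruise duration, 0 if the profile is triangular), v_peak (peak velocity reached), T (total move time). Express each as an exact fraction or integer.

v_max²/a_max = (223/2)²/12 = 49729/48
972 < 49729/48 ⇒ no cruise
v_peak = √(972·12) = √11664 = 108
t_a = 108/12 = 9; t_c = 0
T = 2·9 = 18

t_a=9 t_c=0 v_peak=108 T=18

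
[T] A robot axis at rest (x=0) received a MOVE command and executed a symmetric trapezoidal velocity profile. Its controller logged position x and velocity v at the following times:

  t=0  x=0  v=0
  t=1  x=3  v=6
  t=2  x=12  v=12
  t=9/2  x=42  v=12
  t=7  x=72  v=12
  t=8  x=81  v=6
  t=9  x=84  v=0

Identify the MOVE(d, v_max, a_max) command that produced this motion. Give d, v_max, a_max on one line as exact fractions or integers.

d=84 v_max=12 a_max=6

final state: t=9, x=84, v=0 → d = 84
a_max = (6−0)/(1−0) = 6
max v = 12 over t∈[2,7] → v_max = 12
check: 12·(2+5) = 84 ✓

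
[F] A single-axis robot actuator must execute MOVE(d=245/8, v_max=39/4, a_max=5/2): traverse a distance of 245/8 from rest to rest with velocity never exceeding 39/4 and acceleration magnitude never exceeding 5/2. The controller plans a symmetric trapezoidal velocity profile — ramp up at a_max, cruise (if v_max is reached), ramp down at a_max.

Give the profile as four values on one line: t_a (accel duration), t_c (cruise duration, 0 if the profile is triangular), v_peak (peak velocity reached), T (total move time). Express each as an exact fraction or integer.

v_max²/a_max = (39/4)²/(5/2) = 1521/40
245/8 < 1521/40 so t_c = 0
v_peak = √(245/8·5/2) = √(1225/16) = 35/4
t_a = (35/4)/(5/2) = 7/2; t_c = 0
T = 2·7/2 = 7

t_a=7/2 t_c=0 v_peak=35/4 T=7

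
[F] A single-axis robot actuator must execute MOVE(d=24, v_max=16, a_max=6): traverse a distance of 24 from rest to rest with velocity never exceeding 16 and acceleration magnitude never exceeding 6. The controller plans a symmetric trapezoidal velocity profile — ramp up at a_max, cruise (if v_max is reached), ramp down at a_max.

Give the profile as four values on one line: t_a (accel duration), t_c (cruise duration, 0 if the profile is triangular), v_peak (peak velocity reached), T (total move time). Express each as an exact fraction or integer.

v_max²/a_max = 16²/6 = 128/3
24 < 128/3 → triangular
v_peak = √(24·6) = √144 = 12
t_a = 12/6 = 2; t_c = 0
T = 2·2 = 4

t_a=2 t_c=0 v_peak=12 T=4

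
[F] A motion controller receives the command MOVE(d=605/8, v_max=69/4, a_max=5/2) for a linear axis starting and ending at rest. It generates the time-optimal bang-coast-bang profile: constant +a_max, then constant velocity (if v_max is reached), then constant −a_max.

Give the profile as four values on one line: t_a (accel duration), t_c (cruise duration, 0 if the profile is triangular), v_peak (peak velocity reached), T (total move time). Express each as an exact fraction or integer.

vₘ²/aₘ = (69/4)²/(5/2) = 4761/40
605/8 < 4761/40 ⇒ no cruise
v_peak = √(605/8·5/2) = √(3025/16) = 55/4
t_a = (55/4)/(5/2) = 11/2; t_c = 0
T = 2·11/2 = 11

t_a=11/2 t_c=0 v_peak=55/4 T=11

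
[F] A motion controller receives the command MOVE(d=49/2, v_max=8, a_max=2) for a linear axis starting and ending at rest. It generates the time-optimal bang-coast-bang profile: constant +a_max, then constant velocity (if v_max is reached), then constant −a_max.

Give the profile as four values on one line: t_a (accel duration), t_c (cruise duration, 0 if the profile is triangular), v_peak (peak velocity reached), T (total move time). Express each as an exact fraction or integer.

t_a=7/2 t_c=0 v_peak=7 T=7

v_max²/a_max = 8²/2 = 32
49/2 < 32 ⇒ no cruise
v_peak = √(49/2·2) = √49 = 7
t_a = 7/2; t_c = 0
T = 2·7/2 = 7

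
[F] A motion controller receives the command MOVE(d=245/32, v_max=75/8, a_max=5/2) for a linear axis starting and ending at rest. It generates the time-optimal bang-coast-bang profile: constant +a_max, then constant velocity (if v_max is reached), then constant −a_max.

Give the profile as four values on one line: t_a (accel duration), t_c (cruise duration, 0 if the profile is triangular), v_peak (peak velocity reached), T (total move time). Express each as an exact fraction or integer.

t_a=7/4 t_c=0 v_peak=35/8 T=7/2

vₘ²/aₘ = (75/8)²/(5/2) = 1125/32
245/32 < 1125/32 → triangular
v_peak = √(245/32·5/2) = √(1225/64) = 35/8
t_a = (35/8)/(5/2) = 7/4; t_c = 0
T = 2·7/4 = 7/2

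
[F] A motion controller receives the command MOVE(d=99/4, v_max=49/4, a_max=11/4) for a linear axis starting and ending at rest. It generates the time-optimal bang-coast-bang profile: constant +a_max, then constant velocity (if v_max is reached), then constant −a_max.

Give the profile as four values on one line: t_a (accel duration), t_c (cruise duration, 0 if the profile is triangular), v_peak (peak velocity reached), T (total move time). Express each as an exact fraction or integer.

t_a=3 t_c=0 v_peak=33/4 T=6

vₘ²/aₘ = (49/4)²/(11/4) = 2401/44
99/4 < 2401/44 → triangular
v_peak = √(99/4·11/4) = √(1089/16) = 33/4
t_a = (33/4)/(11/4) = 3; t_c = 0
T = 2·3 = 6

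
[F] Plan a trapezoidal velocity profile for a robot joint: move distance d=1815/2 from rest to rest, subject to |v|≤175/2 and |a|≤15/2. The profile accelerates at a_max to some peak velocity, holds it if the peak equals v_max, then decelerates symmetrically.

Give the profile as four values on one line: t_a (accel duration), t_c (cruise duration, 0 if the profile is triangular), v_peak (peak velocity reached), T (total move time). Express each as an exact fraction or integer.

(v_max)²/a_max = (175/2)²/(15/2) = 6125/6
1815/2 < 6125/6 → triangular
v_peak = √(1815/2·15/2) = √(27225/4) = 165/2
t_a = (165/2)/(15/2) = 11; t_c = 0
T = 2·11 = 22

t_a=11 t_c=0 v_peak=165/2 T=22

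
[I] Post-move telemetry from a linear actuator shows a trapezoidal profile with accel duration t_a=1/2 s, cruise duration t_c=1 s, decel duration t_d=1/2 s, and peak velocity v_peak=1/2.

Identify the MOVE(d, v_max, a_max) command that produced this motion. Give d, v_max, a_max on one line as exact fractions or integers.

a_max = (1/2)/(1/2) = 1
d_a = ½·1/2·1/2 = 1/8; d_c = 1/2·1 = 1/2
d = 2·1/8 + 1/2 = 3/4
t_c = 1 > 0 → v_max = v_peak = 1/2

d=3/4 v_max=1/2 a_max=1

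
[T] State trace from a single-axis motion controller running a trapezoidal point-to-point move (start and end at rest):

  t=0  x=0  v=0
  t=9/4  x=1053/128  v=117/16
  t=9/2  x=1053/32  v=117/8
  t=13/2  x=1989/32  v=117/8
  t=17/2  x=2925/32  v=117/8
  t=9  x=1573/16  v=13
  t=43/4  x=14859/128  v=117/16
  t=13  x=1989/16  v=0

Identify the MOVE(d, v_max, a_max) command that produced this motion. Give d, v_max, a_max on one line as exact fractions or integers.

d=1989/16 v_max=117/8 a_max=13/4

final state: t=13, x=1989/16, v=0 → d = 1989/16
a_max = (117/16−0)/(9/4−0) = 13/4
max v = 117/8 over t∈[9/2,17/2] → v_max = 117/8
check: 117/8·(9/2+4) = 1989/16 ✓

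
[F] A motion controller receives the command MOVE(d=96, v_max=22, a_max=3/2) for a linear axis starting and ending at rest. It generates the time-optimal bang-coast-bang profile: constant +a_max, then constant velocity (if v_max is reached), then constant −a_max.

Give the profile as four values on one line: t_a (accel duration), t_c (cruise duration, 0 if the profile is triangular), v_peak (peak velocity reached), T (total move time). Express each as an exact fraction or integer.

t_a=8 t_c=0 v_peak=12 T=16

(v_max)²/a_max = 22²/(3/2) = 968/3
96 < 968/3 ⇒ no cruise
v_peak = √(96·3/2) = √144 = 12
t_a = 12/(3/2) = 8; t_c = 0
T = 2·8 = 16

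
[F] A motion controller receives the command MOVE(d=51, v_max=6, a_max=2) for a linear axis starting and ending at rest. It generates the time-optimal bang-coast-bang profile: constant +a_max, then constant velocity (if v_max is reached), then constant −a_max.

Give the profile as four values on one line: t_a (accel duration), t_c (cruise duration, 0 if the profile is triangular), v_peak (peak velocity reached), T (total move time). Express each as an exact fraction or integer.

vₘ²/aₘ = 6²/2 = 18
51 ≥ 18 ⇒ cruise phase
t_a = 6/2 = 3; v_peak = 6
d_cruise = 51 − 18 = 33; t_c = 33/6 = 11/2
T = 2·3 + 11/2 = 23/2

t_a=3 t_c=11/2 v_peak=6 T=23/2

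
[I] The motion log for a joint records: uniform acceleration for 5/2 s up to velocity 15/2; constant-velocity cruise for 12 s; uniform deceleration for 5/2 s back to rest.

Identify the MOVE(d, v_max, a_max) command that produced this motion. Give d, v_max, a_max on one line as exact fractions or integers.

d=435/4 v_max=15/2 a_max=3

a_max = (15/2)/(5/2) = 3
d_a = ½·15/2·5/2 = 75/8; d_c = 15/2·12 = 90
d = 2·75/8 + 90 = 435/4
t_c = 12 > 0 ⇒ limit active, v_max = 15/2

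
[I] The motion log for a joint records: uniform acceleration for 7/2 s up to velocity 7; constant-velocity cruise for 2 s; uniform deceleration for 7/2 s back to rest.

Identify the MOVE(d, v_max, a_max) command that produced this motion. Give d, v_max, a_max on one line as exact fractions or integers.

d=77/2 v_max=7 a_max=2

a_max = 7/(7/2) = 2
d_a = ½·7·7/2 = 49/4; d_c = 7·2 = 14
d = 2·49/4 + 14 = 77/2
t_c = 2 > 0 ⇒ limit active, v_max = 7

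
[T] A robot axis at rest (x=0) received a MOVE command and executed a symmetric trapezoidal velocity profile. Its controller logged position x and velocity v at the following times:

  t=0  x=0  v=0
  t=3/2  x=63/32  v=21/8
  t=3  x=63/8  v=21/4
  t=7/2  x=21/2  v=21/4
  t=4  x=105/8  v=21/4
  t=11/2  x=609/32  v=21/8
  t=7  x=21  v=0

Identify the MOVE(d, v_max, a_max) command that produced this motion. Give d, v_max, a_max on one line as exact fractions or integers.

d=21 v_max=21/4 a_max=7/4

final state: t=7, x=21, v=0 → d = 21
a_max = (21/8−0)/(3/2−0) = 7/4
max v = 21/4 over t∈[3,4] → v_max = 21/4
check: 21/4·(3+1) = 21 ✓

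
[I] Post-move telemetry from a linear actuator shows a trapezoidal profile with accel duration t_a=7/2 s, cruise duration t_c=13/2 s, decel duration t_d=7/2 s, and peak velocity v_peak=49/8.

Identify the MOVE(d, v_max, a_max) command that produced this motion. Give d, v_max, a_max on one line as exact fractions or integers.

d=245/4 v_max=49/8 a_max=7/4

a_max = (49/8)/(7/2) = 7/4
d_a = ½·49/8·7/2 = 343/32; d_c = 49/8·13/2 = 637/16
d = 2·343/32 + 637/16 = 245/4
t_c = 13/2 > 0 → v_max = v_peak = 49/8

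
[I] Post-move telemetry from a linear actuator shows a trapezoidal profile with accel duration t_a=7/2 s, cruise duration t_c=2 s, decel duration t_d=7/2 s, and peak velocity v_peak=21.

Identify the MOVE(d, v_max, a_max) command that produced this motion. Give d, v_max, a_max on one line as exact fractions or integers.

d=231/2 v_max=21 a_max=6

a_max = 21/(7/2) = 6
d_a = ½·21·7/2 = 147/4; d_c = 21·2 = 42
d = 2·147/4 + 42 = 231/2
t_c = 2 > 0 ⇒ limit active, v_max = 21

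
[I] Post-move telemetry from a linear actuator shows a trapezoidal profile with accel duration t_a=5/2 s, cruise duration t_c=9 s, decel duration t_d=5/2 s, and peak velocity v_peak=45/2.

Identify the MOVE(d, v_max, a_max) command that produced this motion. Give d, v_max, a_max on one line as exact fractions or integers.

a_max = (45/2)/(5/2) = 9
d_a = ½·45/2·5/2 = 225/8; d_c = 45/2·9 = 405/2
d = 2·225/8 + 405/2 = 1035/4
t_c = 9 > 0 so v_max = 45/2

d=1035/4 v_max=45/2 a_max=9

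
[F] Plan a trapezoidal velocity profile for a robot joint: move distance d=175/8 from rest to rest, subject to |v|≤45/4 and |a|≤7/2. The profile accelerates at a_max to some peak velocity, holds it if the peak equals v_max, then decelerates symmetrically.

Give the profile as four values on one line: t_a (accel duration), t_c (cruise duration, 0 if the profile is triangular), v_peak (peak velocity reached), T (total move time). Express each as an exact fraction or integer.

t_a=5/2 t_c=0 v_peak=35/4 T=5

(v_max)²/a_max = (45/4)²/(7/2) = 2025/56
175/8 < 2025/56 → triangular
v_peak = √(175/8·7/2) = √(1225/16) = 35/4
t_a = (35/4)/(7/2) = 5/2; t_c = 0
T = 2·5/2 = 5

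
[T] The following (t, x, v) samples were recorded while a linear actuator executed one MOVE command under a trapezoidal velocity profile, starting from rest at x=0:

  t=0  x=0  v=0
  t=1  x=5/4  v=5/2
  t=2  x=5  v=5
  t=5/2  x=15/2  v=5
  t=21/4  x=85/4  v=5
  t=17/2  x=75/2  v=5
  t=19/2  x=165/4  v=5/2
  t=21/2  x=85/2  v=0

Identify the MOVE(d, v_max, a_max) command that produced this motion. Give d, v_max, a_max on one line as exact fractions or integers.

d=85/2 v_max=5 a_max=5/2

final state: t=21/2, x=85/2, v=0 → d = 85/2
a_max = (5/2−0)/(1−0) = 5/2
max v = 5 over t∈[2,17/2] → v_max = 5
check: 5·(2+13/2) = 85/2 ✓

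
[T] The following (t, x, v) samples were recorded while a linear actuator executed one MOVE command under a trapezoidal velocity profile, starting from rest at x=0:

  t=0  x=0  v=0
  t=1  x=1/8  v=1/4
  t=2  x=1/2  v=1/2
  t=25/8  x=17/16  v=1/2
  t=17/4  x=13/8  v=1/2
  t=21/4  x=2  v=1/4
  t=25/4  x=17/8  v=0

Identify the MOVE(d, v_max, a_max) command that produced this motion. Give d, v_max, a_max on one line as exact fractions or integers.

final state: t=25/4, x=17/8, v=0 → d = 17/8
a_max = (1/4−0)/(1−0) = 1/4
max v = 1/2 over t∈[2,17/4] → v_max = 1/2
check: 1/2·(2+9/4) = 17/8 ✓

d=17/8 v_max=1/2 a_max=1/4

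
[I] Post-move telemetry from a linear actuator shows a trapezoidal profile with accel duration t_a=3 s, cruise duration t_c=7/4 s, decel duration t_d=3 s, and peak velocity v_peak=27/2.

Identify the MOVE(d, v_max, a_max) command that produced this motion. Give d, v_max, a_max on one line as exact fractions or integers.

a_max = (27/2)/3 = 9/2
d_a = ½·27/2·3 = 81/4; d_c = 27/2·7/4 = 189/8
d = 2·81/4 + 189/8 = 513/8
t_c = 7/4 > 0 → v_max = v_peak = 27/2

d=513/8 v_max=27/2 a_max=9/2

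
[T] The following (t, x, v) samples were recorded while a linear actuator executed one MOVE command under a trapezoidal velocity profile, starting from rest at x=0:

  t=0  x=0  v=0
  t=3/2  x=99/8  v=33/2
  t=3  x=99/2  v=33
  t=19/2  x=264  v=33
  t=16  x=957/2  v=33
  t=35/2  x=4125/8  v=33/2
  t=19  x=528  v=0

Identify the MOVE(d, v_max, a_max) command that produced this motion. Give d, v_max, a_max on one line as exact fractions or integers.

final state: t=19, x=528, v=0 → d = 528
a_max = (33/2−0)/(3/2−0) = 11
max v = 33 over t∈[3,16] → v_max = 33
check: 33·(3+13) = 528 ✓

d=528 v_max=33 a_max=11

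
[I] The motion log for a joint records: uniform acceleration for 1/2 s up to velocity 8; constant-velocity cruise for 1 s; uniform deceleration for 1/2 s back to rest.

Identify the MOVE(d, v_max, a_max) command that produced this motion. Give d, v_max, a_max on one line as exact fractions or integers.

d=12 v_max=8 a_max=16

a_max = 8/(1/2) = 16
d_a = ½·8·1/2 = 2; d_c = 8·1 = 8
d = 2·2 + 8 = 12
t_c = 1 > 0 ⇒ limit active, v_max = 8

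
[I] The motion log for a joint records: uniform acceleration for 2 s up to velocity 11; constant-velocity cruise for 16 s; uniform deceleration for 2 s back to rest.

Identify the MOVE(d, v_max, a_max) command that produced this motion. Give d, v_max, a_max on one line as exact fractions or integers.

d=198 v_max=11 a_max=11/2

a_max = 11/2
d_a = ½·11·2 = 11; d_c = 11·16 = 176
d = 2·11 + 176 = 198
t_c = 16 > 0 ⇒ limit active, v_max = 11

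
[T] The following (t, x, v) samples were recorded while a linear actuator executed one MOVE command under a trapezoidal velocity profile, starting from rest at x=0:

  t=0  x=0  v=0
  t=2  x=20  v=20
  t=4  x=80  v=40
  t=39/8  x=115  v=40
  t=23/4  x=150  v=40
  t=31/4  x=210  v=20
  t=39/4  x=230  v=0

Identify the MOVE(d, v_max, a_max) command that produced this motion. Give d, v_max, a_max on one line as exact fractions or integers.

d=230 v_max=40 a_max=10

final state: t=39/4, x=230, v=0 → d = 230
a_max = (20−0)/(2−0) = 10
max v = 40 over t∈[4,23/4] → v_max = 40
check: 40·(4+7/4) = 230 ✓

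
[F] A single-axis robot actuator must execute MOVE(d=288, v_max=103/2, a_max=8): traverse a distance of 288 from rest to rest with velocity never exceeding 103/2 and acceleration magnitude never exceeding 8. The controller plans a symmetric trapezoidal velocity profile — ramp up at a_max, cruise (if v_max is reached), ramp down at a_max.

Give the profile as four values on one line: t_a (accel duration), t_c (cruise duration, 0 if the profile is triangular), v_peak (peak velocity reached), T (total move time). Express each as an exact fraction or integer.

vₘ²/aₘ = (103/2)²/8 = 10609/32
288 < 10609/32 ⇒ no cruise
v_peak = √(288·8) = √2304 = 48
t_a = 48/8 = 6; t_c = 0
T = 2·6 = 12

t_a=6 t_c=0 v_peak=48 T=12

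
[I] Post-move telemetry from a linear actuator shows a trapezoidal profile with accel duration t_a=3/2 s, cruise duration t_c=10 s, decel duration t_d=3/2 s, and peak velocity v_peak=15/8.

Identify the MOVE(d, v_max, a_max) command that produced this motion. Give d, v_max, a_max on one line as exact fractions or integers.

a_max = (15/8)/(3/2) = 5/4
d_a = ½·15/8·3/2 = 45/32; d_c = 15/8·10 = 75/4
d = 2·45/32 + 75/4 = 345/16
t_c = 10 > 0 ⇒ limit active, v_max = 15/8

d=345/16 v_max=15/8 a_max=5/4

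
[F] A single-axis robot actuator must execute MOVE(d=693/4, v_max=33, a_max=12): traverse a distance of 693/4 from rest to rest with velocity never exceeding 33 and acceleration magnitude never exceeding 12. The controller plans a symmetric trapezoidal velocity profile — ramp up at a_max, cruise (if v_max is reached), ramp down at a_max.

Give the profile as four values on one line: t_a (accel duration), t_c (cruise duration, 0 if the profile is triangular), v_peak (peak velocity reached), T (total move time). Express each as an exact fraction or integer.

v_max²/a_max = 33²/12 = 363/4
693/4 ≥ 363/4 ⇒ cruise phase
t_a = 33/12 = 11/4; v_peak = 33
d_cruise = 693/4 − 363/4 = 165/2; t_c = (165/2)/33 = 5/2
T = 2·11/4 + 5/2 = 8

t_a=11/4 t_c=5/2 v_peak=33 T=8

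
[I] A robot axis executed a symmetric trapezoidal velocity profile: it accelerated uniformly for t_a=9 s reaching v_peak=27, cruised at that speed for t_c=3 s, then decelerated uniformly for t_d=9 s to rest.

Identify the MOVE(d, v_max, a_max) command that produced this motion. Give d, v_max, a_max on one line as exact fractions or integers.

d=324 v_max=27 a_max=3

a_max = 27/9 = 3
d_a = ½·27·9 = 243/2; d_c = 27·3 = 81
d = 2·243/2 + 81 = 324
t_c = 3 > 0 so v_max = 27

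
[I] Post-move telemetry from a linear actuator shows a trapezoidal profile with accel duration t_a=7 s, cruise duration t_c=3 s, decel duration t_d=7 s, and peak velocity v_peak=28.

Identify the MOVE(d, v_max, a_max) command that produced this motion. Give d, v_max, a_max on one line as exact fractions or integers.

a_max = 28/7 = 4
d_a = ½·28·7 = 98; d_c = 28·3 = 84
d = 2·98 + 84 = 280
t_c = 3 > 0 ⇒ limit active, v_max = 28

d=280 v_max=28 a_max=4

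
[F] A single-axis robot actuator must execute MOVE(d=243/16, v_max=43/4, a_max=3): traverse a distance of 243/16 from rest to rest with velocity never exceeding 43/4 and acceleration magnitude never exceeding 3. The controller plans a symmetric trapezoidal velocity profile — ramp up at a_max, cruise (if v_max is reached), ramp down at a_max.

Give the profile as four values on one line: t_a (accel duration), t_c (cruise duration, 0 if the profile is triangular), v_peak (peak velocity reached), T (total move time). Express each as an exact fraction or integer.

t_a=9/4 t_c=0 v_peak=27/4 T=9/2

vₘ²/aₘ = (43/4)²/3 = 1849/48
243/16 < 1849/48 so t_c = 0
v_peak = √(243/16·3) = √(729/16) = 27/4
t_a = (27/4)/3 = 9/4; t_c = 0
T = 2·9/4 = 9/2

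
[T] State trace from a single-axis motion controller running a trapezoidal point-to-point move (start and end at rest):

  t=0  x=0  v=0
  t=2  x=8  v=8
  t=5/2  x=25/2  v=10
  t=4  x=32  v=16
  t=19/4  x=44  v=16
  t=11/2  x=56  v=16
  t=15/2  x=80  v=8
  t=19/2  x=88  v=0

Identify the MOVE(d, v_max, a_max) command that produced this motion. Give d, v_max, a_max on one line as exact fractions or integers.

final state: t=19/2, x=88, v=0 → d = 88
a_max = (8−0)/(2−0) = 4
max v = 16 over t∈[4,11/2] → v_max = 16
check: 16·(4+3/2) = 88 ✓

d=88 v_max=16 a_max=4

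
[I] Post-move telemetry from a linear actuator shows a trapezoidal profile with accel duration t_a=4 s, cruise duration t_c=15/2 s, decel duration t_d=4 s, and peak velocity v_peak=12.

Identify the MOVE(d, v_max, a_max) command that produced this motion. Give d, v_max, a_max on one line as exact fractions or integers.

d=138 v_max=12 a_max=3

a_max = 12/4 = 3
d_a = ½·12·4 = 24; d_c = 12·15/2 = 90
d = 2·24 + 90 = 138
t_c = 15/2 > 0 ⇒ limit active, v_max = 12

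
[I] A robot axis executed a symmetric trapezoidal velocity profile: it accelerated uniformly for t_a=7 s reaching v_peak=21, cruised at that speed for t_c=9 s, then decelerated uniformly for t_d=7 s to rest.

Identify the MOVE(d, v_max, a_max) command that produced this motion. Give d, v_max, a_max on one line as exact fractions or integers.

d=336 v_max=21 a_max=3

a_max = 21/7 = 3
d_a = ½·21·7 = 147/2; d_c = 21·9 = 189
d = 2·147/2 + 189 = 336
t_c = 9 > 0 → v_max = v_peak = 21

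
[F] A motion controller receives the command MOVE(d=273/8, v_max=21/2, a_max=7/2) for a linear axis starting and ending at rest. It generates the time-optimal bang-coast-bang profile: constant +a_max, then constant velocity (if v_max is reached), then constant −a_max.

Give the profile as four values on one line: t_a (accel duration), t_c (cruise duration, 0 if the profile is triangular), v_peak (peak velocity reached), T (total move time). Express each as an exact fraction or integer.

v_max²/a_max = (21/2)²/(7/2) = 63/2
273/8 ≥ 63/2 ⇒ cruise phase
t_a = (21/2)/(7/2) = 3; v_peak = 21/2
d_cruise = 273/8 − 63/2 = 21/8; t_c = (21/8)/(21/2) = 1/4
T = 2·3 + 1/4 = 25/4

t_a=3 t_c=1/4 v_peak=21/2 T=25/4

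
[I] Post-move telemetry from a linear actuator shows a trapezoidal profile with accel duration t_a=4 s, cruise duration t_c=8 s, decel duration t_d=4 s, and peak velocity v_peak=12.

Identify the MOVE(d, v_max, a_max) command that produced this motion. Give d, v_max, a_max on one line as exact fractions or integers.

d=144 v_max=12 a_max=3

a_max = 12/4 = 3
d_a = ½·12·4 = 24; d_c = 12·8 = 96
d = 2·24 + 96 = 144
t_c = 8 > 0 → v_max = v_peak = 12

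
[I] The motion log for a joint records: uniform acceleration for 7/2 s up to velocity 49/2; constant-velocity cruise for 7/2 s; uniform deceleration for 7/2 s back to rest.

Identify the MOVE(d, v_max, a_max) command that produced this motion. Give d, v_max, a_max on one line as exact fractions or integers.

a_max = (49/2)/(7/2) = 7
d_a = ½·49/2·7/2 = 343/8; d_c = 49/2·7/2 = 343/4
d = 2·343/8 + 343/4 = 343/2
t_c = 7/2 > 0 → v_max = v_peak = 49/2

d=343/2 v_max=49/2 a_max=7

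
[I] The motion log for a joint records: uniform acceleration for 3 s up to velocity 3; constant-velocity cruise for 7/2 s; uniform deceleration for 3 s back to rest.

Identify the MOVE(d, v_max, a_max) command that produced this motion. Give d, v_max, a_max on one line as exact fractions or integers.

a_max = 3/3 = 1
d_a = ½·3·3 = 9/2; d_c = 3·7/2 = 21/2
d = 2·9/2 + 21/2 = 39/2
t_c = 7/2 > 0 ⇒ limit active, v_max = 3

d=39/2 v_max=3 a_max=1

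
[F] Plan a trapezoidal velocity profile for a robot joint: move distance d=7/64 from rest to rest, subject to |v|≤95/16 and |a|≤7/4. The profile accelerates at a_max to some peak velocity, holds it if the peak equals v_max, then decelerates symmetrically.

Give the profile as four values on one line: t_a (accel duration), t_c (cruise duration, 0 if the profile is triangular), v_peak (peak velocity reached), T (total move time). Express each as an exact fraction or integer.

vₘ²/aₘ = (95/16)²/(7/4) = 9025/448
7/64 < 9025/448 ⇒ no cruise
v_peak = √(7/64·7/4) = √(49/256) = 7/16
t_a = (7/16)/(7/4) = 1/4; t_c = 0
T = 2·1/4 = 1/2

t_a=1/4 t_c=0 v_peak=7/16 T=1/2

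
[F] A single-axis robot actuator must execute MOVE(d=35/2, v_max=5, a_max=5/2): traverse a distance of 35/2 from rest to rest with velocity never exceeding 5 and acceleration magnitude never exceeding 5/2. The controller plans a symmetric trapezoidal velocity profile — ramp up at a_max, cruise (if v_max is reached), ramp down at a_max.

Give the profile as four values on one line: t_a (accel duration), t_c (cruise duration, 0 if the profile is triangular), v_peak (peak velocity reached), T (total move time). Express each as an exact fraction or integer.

v_max²/a_max = 5²/(5/2) = 10
35/2 ≥ 10 → trapezoidal
t_a = 5/(5/2) = 2; v_peak = 5
d_cruise = 35/2 − 10 = 15/2; t_c = (15/2)/5 = 3/2
T = 2·2 + 3/2 = 11/2

t_a=2 t_c=3/2 v_peak=5 T=11/2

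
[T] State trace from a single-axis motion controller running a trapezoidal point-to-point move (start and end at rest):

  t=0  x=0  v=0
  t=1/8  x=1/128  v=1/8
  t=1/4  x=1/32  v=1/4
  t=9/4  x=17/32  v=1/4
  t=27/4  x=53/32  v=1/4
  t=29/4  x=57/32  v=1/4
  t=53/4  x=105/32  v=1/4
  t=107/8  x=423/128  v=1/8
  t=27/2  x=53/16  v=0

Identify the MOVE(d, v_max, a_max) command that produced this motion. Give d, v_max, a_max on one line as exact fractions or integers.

d=53/16 v_max=1/4 a_max=1

final state: t=27/2, x=53/16, v=0 → d = 53/16
a_max = (1/8−0)/(1/8−0) = 1
max v = 1/4 over t∈[1/4,53/4] → v_max = 1/4
check: 1/4·(1/4+13) = 53/16 ✓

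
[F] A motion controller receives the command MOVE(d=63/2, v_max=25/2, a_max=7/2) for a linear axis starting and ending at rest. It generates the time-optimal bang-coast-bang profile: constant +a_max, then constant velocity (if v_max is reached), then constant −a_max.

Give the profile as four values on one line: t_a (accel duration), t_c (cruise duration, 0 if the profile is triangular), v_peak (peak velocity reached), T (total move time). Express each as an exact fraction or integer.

t_a=3 t_c=0 v_peak=21/2 T=6

vₘ²/aₘ = (25/2)²/(7/2) = 625/14
63/2 < 625/14 so t_c = 0
v_peak = √(63/2·7/2) = √(441/4) = 21/2
t_a = (21/2)/(7/2) = 3; t_c = 0
T = 2·3 = 6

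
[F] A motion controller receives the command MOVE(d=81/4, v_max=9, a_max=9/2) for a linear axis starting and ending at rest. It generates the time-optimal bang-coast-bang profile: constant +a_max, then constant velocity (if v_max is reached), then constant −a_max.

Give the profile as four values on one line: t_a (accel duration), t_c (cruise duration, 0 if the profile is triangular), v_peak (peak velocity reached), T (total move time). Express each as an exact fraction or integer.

(v_max)²/a_max = 9²/(9/2) = 18
81/4 ≥ 18 → trapezoidal
t_a = 9/(9/2) = 2; v_peak = 9
d_cruise = 81/4 − 18 = 9/4; t_c = (9/4)/9 = 1/4
T = 2·2 + 1/4 = 17/4

t_a=2 t_c=1/4 v_peak=9 T=17/4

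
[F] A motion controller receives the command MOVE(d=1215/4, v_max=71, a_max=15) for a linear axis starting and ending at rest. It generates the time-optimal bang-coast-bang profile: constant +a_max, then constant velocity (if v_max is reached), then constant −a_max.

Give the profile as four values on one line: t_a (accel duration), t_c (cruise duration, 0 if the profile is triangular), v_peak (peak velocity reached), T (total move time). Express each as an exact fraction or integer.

vₘ²/aₘ = 71²/15 = 5041/15
1215/4 < 5041/15 ⇒ no cruise
v_peak = √(1215/4·15) = √(18225/4) = 135/2
t_a = (135/2)/15 = 9/2; t_c = 0
T = 2·9/2 = 9

t_a=9/2 t_c=0 v_peak=135/2 T=9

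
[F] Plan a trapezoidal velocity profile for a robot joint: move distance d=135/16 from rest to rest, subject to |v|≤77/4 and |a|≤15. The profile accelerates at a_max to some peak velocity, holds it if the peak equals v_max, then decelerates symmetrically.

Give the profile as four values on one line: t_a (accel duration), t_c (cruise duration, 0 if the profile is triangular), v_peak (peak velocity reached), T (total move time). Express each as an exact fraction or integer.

t_a=3/4 t_c=0 v_peak=45/4 T=3/2

v_max²/a_max = (77/4)²/15 = 5929/240
135/16 < 5929/240 → triangular
v_peak = √(135/16·15) = √(2025/16) = 45/4
t_a = (45/4)/15 = 3/4; t_c = 0
T = 2·3/4 = 3/2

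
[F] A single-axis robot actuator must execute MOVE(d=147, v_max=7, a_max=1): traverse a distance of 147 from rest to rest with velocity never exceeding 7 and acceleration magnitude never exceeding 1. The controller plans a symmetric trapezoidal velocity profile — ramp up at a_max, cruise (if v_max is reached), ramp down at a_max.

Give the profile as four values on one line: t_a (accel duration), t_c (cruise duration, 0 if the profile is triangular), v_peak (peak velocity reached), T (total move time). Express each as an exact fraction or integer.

vₘ²/aₘ = 7²/1 = 49
147 ≥ 49 → trapezoidal
t_a = 7/1 = 7; v_peak = 7
d_cruise = 147 − 49 = 98; t_c = 98/7 = 14
T = 2·7 + 14 = 28

t_a=7 t_c=14 v_peak=7 T=28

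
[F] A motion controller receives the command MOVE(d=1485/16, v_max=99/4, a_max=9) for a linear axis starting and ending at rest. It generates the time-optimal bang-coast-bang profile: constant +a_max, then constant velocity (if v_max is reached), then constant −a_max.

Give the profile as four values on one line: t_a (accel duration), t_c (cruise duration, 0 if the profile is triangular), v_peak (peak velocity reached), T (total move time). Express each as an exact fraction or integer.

vₘ²/aₘ = (99/4)²/9 = 1089/16
1485/16 ≥ 1089/16 → trapezoidal
t_a = (99/4)/9 = 11/4; v_peak = 99/4
d_cruise = 1485/16 − 1089/16 = 99/4; t_c = (99/4)/(99/4) = 1
T = 2·11/4 + 1 = 13/2

t_a=11/4 t_c=1 v_peak=99/4 T=13/2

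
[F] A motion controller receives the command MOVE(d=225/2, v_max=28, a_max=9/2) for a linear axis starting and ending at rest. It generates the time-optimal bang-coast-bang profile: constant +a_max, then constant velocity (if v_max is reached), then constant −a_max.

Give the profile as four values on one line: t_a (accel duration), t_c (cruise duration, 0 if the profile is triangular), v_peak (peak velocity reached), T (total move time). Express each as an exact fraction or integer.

(v_max)²/a_max = 28²/(9/2) = 1568/9
225/2 < 1568/9 ⇒ no cruise
v_peak = √(225/2·9/2) = √(2025/4) = 45/2
t_a = (45/2)/(9/2) = 5; t_c = 0
T = 2·5 = 10

t_a=5 t_c=0 v_peak=45/2 T=10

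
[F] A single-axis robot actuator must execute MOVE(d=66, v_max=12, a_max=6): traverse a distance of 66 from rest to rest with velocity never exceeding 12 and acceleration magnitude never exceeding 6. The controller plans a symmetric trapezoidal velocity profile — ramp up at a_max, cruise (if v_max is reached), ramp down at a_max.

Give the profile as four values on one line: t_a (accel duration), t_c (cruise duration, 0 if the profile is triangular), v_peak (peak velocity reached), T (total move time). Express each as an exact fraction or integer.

(v_max)²/a_max = 12²/6 = 24
66 ≥ 24 so v_max reached
t_a = 12/6 = 2; v_peak = 12
d_cruise = 66 − 24 = 42; t_c = 42/12 = 7/2
T = 2·2 + 7/2 = 15/2

t_a=2 t_c=7/2 v_peak=12 T=15/2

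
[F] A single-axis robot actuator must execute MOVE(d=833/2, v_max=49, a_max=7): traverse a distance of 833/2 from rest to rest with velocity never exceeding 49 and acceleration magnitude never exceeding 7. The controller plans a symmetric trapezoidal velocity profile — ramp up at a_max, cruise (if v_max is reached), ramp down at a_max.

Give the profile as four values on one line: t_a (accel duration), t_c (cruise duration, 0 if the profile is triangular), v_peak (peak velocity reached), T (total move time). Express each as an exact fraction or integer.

t_a=7 t_c=3/2 v_peak=49 T=31/2

vₘ²/aₘ = 49²/7 = 343
833/2 ≥ 343 so v_max reached
t_a = 49/7 = 7; v_peak = 49
d_cruise = 833/2 − 343 = 147/2; t_c = (147/2)/49 = 3/2
T = 2·7 + 3/2 = 31/2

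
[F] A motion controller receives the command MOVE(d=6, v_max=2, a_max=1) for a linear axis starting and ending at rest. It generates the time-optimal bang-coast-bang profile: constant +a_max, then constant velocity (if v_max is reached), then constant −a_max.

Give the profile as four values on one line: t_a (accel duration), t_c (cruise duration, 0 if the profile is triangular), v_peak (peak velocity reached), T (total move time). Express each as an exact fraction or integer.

vₘ²/aₘ = 2²/1 = 4
6 ≥ 4 ⇒ cruise phase
t_a = 2/1 = 2; v_peak = 2
d_cruise = 6 − 4 = 2; t_c = 2/2 = 1
T = 2·2 + 1 = 5

t_a=2 t_c=1 v_peak=2 T=5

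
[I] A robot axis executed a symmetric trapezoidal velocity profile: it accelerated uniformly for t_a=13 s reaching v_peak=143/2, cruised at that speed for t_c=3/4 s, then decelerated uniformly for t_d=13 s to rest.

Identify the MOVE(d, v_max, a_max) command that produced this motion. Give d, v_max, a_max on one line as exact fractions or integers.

a_max = (143/2)/13 = 11/2
d_a = ½·143/2·13 = 1859/4; d_c = 143/2·3/4 = 429/8
d = 2·1859/4 + 429/8 = 7865/8
t_c = 3/4 > 0 → v_max = v_peak = 143/2

d=7865/8 v_max=143/2 a_max=11/2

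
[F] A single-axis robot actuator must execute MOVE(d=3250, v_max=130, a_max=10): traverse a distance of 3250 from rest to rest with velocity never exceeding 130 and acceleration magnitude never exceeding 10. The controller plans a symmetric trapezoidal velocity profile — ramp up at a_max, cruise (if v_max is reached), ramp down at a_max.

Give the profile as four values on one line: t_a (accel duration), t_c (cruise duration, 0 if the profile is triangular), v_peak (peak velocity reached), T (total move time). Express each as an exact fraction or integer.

t_a=13 t_c=12 v_peak=130 T=38

vₘ²/aₘ = 130²/10 = 1690
3250 ≥ 1690 → trapezoidal
t_a = 130/10 = 13; v_peak = 130
d_cruise = 3250 − 1690 = 1560; t_c = 1560/130 = 12
T = 2·13 + 12 = 38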